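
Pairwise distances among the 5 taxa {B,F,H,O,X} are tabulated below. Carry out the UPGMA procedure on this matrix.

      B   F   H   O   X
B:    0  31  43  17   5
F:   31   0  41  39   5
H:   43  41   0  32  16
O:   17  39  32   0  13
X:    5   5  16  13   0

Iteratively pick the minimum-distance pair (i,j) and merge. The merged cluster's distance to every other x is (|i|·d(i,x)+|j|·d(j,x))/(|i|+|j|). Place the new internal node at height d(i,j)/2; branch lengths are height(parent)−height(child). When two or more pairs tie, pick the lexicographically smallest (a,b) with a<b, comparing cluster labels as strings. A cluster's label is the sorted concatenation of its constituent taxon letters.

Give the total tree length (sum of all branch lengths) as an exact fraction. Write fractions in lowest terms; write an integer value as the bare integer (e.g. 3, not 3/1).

111/2

step 1: merge (B,X) at d=5; branch lengths B→5/2, X→5/2; new cluster BX
  updated: d(BX,F)=18, d(BX,H)=59/2, d(BX,O)=15
step 2: merge (BX,O) at d=15; branch lengths BX→5, O→15/2; new cluster BOX
  updated: d(BOX,F)=25, d(BOX,H)=91/3
step 3: merge (BOX,F) at d=25; branch lengths BOX→5, F→25/2; new cluster BFOX
  updated: d(BFOX,H)=33
step 4: merge (BFOX,H) at d=33; branch lengths BFOX→4, H→33/2; new cluster BFHOX
final tree: ((((B:5/2,X:5/2):5,O:15/2):5,F:25/2):4,H:33/2)
total length: 111/2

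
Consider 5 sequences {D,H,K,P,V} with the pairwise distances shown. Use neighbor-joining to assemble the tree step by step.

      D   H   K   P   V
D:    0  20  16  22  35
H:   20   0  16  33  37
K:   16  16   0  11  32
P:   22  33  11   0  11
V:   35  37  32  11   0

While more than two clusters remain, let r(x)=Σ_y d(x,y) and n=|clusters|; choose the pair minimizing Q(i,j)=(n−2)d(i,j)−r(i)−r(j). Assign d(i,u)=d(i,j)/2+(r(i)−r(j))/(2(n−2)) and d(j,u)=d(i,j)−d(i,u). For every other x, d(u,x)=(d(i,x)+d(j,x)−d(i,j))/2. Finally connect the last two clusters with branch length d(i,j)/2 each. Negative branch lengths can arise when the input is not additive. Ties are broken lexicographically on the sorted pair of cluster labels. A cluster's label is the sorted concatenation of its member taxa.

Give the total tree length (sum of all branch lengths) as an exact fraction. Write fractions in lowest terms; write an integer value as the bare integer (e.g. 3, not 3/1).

401/8

1. join P+V (d=11, Q=-159) ⇒ PV; edges |P|=-5/6, |V|=71/6
  updated: d(D,PV)=23, d(H,PV)=59/2, d(K,PV)=16
2. join D+H (d=20, Q=-169/2) ⇒ DH; edges |D|=67/8, |H|=93/8
  updated: d(DH,K)=6, d(DH,PV)=65/4
3. join DH+K (d=6, Q=-153/4) ⇒ DHK; edges |DH|=25/8, |K|=23/8
  updated: d(DHK,PV)=105/8
4. join DHK+PV (d=105/8) ⇒ DHKPV; edges |DHK|=105/16, |PV|=105/16
final tree: (((D:67/8,H:93/8):25/8,K:23/8):105/16,(P:-5/6,V:71/6):105/16)
total length: 401/8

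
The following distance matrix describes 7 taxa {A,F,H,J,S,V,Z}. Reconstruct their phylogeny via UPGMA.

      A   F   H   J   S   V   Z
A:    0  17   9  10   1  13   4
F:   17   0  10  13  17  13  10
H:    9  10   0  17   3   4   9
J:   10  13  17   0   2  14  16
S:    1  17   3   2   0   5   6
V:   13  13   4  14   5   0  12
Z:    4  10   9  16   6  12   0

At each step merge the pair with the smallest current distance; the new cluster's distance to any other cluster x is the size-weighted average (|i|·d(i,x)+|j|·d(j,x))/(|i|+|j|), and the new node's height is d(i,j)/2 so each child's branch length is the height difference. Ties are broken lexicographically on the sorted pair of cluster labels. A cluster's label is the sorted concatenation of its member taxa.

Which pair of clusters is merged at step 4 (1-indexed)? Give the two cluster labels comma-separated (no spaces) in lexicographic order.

ASZ,HV

1. join A+S (d=1) ⇒ AS; edges |A|=1/2, |S|=1/2
  updated: d(AS,F)=17, d(AS,H)=6, d(AS,J)=6, d(AS,V)=9, d(AS,Z)=5
2. join H+V (d=4) ⇒ HV; edges |H|=2, |V|=2
  updated: d(AS,HV)=15/2, d(F,HV)=23/2, d(HV,J)=31/2, d(HV,Z)=21/2
3. join AS+Z (d=5) ⇒ ASZ; edges |AS|=2, |Z|=5/2
  updated: d(ASZ,F)=44/3, d(ASZ,HV)=17/2, d(ASZ,J)=28/3
4. join ASZ+HV (d=17/2) ⇒ AHSVZ; edges |ASZ|=7/4, |HV|=9/4
  updated: d(AHSVZ,F)=67/5, d(AHSVZ,J)=59/5
5. join AHSVZ+J (d=59/5) ⇒ AHJSVZ; edges |AHSVZ|=33/20, |J|=59/10
  updated: d(AHJSVZ,F)=40/3
6. join AHJSVZ+F (d=40/3) ⇒ AFHJSVZ; edges |AHJSVZ|=23/30, |F|=20/3
final tree: (((((A:1/2,S:1/2):2,Z:5/2):7/4,(H:2,V:2):9/4):33/20,J:59/10):23/30,F:20/3)
total length: 1709/60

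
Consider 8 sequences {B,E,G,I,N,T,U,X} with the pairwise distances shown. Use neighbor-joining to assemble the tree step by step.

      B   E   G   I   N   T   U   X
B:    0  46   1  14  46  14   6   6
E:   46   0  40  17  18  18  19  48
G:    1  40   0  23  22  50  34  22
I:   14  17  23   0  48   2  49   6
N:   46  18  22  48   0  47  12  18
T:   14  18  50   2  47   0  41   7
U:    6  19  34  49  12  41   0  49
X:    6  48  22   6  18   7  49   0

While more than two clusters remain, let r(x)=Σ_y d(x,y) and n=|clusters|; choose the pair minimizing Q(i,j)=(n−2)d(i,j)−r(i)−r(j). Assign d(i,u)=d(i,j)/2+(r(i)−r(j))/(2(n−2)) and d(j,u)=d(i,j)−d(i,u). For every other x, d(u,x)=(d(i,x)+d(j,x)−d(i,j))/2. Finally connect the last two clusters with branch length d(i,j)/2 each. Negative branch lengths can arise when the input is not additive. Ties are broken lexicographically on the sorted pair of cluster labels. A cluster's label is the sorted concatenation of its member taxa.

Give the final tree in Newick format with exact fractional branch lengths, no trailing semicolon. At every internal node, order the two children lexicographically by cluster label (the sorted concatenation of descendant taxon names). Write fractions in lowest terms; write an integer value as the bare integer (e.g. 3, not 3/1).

iteration 1: select N,U (d=12, Q=-349); attach at lengths (73/12, 71/12); label the merged cluster NU
  updated: d(B,NU)=20, d(E,NU)=25/2, d(G,NU)=22, d(I,NU)=85/2, d(NU,T)=38, d(NU,X)=55/2
iteration 2: select E,NU (d=25/2, Q=-563/2); attach at lengths (163/20, 87/20); label the merged cluster ENU
  updated: d(B,ENU)=107/4, d(ENU,G)=99/4, d(ENU,I)=47/2, d(ENU,T)=87/4, d(ENU,X)=63/2
iteration 3: select B,G (d=1, Q=-357/2); attach at lengths (-55/8, 63/8); label the merged cluster BG
  updated: d(BG,ENU)=101/4, d(BG,I)=18, d(BG,T)=63/2, d(BG,X)=27/2
iteration 4: select BG,ENU (d=101/4, Q=-229/2); attach at lengths (31/3, 179/12); label the merged cluster BEGNU
  updated: d(BEGNU,I)=65/8, d(BEGNU,T)=14, d(BEGNU,X)=79/8
iteration 5: select BEGNU,X (d=79/8, Q=-281/8); attach at lengths (231/32, 85/32); label the merged cluster BEGNUX
  updated: d(BEGNUX,I)=17/8, d(BEGNUX,T)=89/16
iteration 6: select BEGNUX,I (d=17/8, Q=-155/16); attach at lengths (91/32, -23/32); label the merged cluster BEGINUX
  updated: d(BEGINUX,T)=87/32
iteration 7: select BEGINUX,T (d=87/32); attach at lengths (87/64, 87/64); label the merged cluster BEGINTUX
final tree: (((((B:-55/8,G:63/8):31/3,(E:163/20,(N:73/12,U:71/12):87/20):179/12):231/32,X:85/32):91/32,I:-23/32):87/64,T:87/64)
total length: 2095/32

(((((B:-55/8,G:63/8):31/3,(E:163/20,(N:73/12,U:71/12):87/20):179/12):231/32,X:85/32):91/32,I:-23/32):87/64,T:87/64)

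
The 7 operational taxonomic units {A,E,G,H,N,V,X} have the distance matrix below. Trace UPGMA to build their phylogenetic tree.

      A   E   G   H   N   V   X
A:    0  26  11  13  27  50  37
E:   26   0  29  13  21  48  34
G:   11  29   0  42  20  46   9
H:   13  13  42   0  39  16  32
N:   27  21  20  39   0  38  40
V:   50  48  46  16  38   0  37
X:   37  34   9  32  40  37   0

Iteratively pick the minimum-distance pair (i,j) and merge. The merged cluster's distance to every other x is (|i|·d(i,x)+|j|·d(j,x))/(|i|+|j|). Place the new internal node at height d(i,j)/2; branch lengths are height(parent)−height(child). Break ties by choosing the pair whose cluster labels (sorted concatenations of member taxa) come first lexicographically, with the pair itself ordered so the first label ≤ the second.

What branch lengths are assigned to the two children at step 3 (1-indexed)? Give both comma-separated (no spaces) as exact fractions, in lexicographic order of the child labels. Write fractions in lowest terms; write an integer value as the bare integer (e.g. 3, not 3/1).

step 1: merge (G,X) at d=9; branch lengths G→9/2, X→9/2; new cluster GX
  updated: d(A,GX)=24, d(E,GX)=63/2, d(GX,H)=37, d(GX,N)=30, d(GX,V)=83/2
step 2: merge (A,H) at d=13; branch lengths A→13/2, H→13/2; new cluster AH
  updated: d(AH,E)=39/2, d(AH,GX)=61/2, d(AH,N)=33, d(AH,V)=33
step 3: merge (AH,E) at d=39/2; branch lengths AH→13/4, E→39/4; new cluster AEH
  updated: d(AEH,GX)=185/6, d(AEH,N)=29, d(AEH,V)=38
step 4: merge (AEH,N) at d=29; branch lengths AEH→19/4, N→29/2; new cluster AEHN
  updated: d(AEHN,GX)=245/8, d(AEHN,V)=38
step 5: merge (AEHN,GX) at d=245/8; branch lengths AEHN→13/16, GX→173/16; new cluster AEGHNX
  updated: d(AEGHNX,V)=235/6
step 6: merge (AEGHNX,V) at d=235/6; branch lengths AEGHNX→205/48, V→235/12; new cluster AEGHNVX
final tree: (((((A:13/2,H:13/2):13/4,E:39/4):19/4,N:29/2):13/16,(G:9/2,X:9/2):173/16):205/48,V:235/12)
total length: 4307/48

13/4,39/4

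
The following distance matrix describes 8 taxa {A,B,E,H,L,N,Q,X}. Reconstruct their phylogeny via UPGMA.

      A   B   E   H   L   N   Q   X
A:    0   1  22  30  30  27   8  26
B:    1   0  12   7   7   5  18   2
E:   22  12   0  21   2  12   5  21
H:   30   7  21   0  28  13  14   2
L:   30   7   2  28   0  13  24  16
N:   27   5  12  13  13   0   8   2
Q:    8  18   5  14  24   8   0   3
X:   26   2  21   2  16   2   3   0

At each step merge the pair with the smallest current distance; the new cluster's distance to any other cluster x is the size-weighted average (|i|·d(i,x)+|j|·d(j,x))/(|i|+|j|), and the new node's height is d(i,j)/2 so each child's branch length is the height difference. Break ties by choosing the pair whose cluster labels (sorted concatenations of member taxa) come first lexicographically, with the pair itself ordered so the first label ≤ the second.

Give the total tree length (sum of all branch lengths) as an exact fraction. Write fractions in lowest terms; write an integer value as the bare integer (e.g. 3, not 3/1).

571/16

1. join A+B (d=1) ⇒ AB; edges |A|=1/2, |B|=1/2
  updated: d(AB,E)=17, d(AB,H)=37/2, d(AB,L)=37/2, d(AB,N)=16, d(AB,Q)=13, d(AB,X)=14
2. join E+L (d=2) ⇒ EL; edges |E|=1, |L|=1
  updated: d(AB,EL)=71/4, d(EL,H)=49/2, d(EL,N)=25/2, d(EL,Q)=29/2, d(EL,X)=37/2
3. join H+X (d=2) ⇒ HX; edges |H|=1, |X|=1
  updated: d(AB,HX)=65/4, d(EL,HX)=43/2, d(HX,N)=15/2, d(HX,Q)=17/2
4. join HX+N (d=15/2) ⇒ HNX; edges |HX|=11/4, |N|=15/4
  updated: d(AB,HNX)=97/6, d(EL,HNX)=37/2, d(HNX,Q)=25/3
5. join HNX+Q (d=25/3) ⇒ HNQX; edges |HNX|=5/12, |Q|=25/6
  updated: d(AB,HNQX)=123/8, d(EL,HNQX)=35/2
6. join AB+HNQX (d=123/8) ⇒ ABHNQX; edges |AB|=115/16, |HNQX|=169/48
  updated: d(ABHNQX,EL)=211/12
7. join ABHNQX+EL (d=211/12) ⇒ ABEHLNQX; edges |ABHNQX|=53/48, |EL|=187/24
final tree: (((A:1/2,B:1/2):115/16,(((H:1,X:1):11/4,N:15/4):5/12,Q:25/6):169/48):53/48,(E:1,L:1):187/24)
total length: 571/16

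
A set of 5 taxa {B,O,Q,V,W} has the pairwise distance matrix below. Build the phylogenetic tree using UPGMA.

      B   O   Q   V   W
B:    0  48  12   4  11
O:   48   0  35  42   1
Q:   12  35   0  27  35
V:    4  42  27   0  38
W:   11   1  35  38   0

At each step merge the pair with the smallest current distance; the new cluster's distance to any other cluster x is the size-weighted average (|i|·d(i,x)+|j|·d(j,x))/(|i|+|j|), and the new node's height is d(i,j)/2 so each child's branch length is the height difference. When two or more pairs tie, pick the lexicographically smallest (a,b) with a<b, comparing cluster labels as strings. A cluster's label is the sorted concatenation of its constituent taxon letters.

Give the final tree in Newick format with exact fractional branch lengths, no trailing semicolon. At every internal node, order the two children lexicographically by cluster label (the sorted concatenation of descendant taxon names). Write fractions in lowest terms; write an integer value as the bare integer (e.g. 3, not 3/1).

step 1: merge (O,W) at d=1; branch lengths O→1/2, W→1/2; new cluster OW
  updated: d(B,OW)=59/2, d(OW,Q)=35, d(OW,V)=40
step 2: merge (B,V) at d=4; branch lengths B→2, V→2; new cluster BV
  updated: d(BV,OW)=139/4, d(BV,Q)=39/2
step 3: merge (BV,Q) at d=39/2; branch lengths BV→31/4, Q→39/4; new cluster BQV
  updated: d(BQV,OW)=209/6
step 4: merge (BQV,OW) at d=209/6; branch lengths BQV→23/3, OW→203/12; new cluster BOQVW
final tree: (((B:2,V:2):31/4,Q:39/4):23/3,(O:1/2,W:1/2):203/12)
total length: 565/12

(((B:2,V:2):31/4,Q:39/4):23/3,(O:1/2,W:1/2):203/12)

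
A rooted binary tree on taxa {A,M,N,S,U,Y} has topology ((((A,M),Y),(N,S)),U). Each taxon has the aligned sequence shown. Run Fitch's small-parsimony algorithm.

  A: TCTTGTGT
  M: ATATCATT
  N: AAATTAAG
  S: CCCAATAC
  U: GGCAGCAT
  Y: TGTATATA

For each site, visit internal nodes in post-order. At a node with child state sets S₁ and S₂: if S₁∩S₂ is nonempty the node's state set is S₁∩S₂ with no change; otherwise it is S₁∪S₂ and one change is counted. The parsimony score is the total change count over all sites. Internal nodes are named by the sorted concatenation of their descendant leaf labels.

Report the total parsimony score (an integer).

AM@0: {T} ∪ {A} = {A,T} (union, +1)
AMY@0: {A,T} ∩ {T} = {T} (intersection, +0)
NS@0: {A} ∪ {C} = {A,C} (union, +1)
AMNSY@0: {T} ∪ {A,C} = {A,C,T} (union, +1)
AMNSUY@0: {A,C,T} ∪ {G} = {A,C,G,T} (union, +1)
AM@1: {C} ∪ {T} = {C,T} (union, +1)
AMY@1: {C,T} ∪ {G} = {C,G,T} (union, +1)
NS@1: {A} ∪ {C} = {A,C} (union, +1)
AMNSY@1: {C,G,T} ∩ {A,C} = {C} (intersection, +0)
AMNSUY@1: {C} ∪ {G} = {C,G} (union, +1)
AM@2: {T} ∪ {A} = {A,T} (union, +1)
AMY@2: {A,T} ∩ {T} = {T} (intersection, +0)
NS@2: {A} ∪ {C} = {A,C} (union, +1)
AMNSY@2: {T} ∪ {A,C} = {A,C,T} (union, +1)
AMNSUY@2: {A,C,T} ∩ {C} = {C} (intersection, +0)
AM@3: {T} ∩ {T} = {T} (intersection, +0)
AMY@3: {T} ∪ {A} = {A,T} (union, +1)
NS@3: {T} ∪ {A} = {A,T} (union, +1)
AMNSY@3: {A,T} ∩ {A,T} = {A,T} (intersection, +0)
AMNSUY@3: {A,T} ∩ {A} = {A} (intersection, +0)
AM@4: {G} ∪ {C} = {C,G} (union, +1)
AMY@4: {C,G} ∪ {T} = {C,G,T} (union, +1)
NS@4: {T} ∪ {A} = {A,T} (union, +1)
AMNSY@4: {C,G,T} ∩ {A,T} = {T} (intersection, +0)
AMNSUY@4: {T} ∪ {G} = {G,T} (union, +1)
AM@5: {T} ∪ {A} = {A,T} (union, +1)
AMY@5: {A,T} ∩ {A} = {A} (intersection, +0)
NS@5: {A} ∪ {T} = {A,T} (union, +1)
AMNSY@5: {A} ∩ {A,T} = {A} (intersection, +0)
AMNSUY@5: {A} ∪ {C} = {A,C} (union, +1)
AM@6: {G} ∪ {T} = {G,T} (union, +1)
AMY@6: {G,T} ∩ {T} = {T} (intersection, +0)
NS@6: {A} ∩ {A} = {A} (intersection, +0)
AMNSY@6: {T} ∪ {A} = {A,T} (union, +1)
AMNSUY@6: {A,T} ∩ {A} = {A} (intersection, +0)
AM@7: {T} ∩ {T} = {T} (intersection, +0)
AMY@7: {T} ∪ {A} = {A,T} (union, +1)
NS@7: {G} ∪ {C} = {C,G} (union, +1)
AMNSY@7: {A,T} ∪ {C,G} = {A,C,G,T} (union, +1)
AMNSUY@7: {A,C,G,T} ∩ {T} = {T} (intersection, +0)
per-site changes: [4, 4, 3, 2, 4, 3, 2, 3]; total = 25

25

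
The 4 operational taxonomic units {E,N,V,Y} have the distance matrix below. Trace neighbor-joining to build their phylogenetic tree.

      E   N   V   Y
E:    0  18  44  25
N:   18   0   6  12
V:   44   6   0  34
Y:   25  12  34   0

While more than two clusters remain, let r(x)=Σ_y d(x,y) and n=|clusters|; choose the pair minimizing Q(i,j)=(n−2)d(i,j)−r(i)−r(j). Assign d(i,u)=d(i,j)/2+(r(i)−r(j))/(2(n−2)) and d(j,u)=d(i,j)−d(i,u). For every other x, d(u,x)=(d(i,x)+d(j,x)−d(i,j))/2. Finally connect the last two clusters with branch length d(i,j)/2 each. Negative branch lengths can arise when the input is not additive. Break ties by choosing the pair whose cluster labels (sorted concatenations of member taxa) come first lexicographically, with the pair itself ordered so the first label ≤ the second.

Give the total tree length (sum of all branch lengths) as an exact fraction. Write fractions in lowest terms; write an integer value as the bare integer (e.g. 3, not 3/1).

iteration 1: select E,Y (d=25, Q=-108); attach at lengths (33/2, 17/2); label the merged cluster EY
  updated: d(EY,N)=5/2, d(EY,V)=53/2
iteration 2: select EY,N (d=5/2, Q=-35); attach at lengths (23/2, -9); label the merged cluster ENY
  updated: d(ENY,V)=15
iteration 3: select ENY,V (d=15); attach at lengths (15/2, 15/2); label the merged cluster ENVY
final tree: (((E:33/2,Y:17/2):23/2,N:-9):15/2,V:15/2)
total length: 85/2

85/2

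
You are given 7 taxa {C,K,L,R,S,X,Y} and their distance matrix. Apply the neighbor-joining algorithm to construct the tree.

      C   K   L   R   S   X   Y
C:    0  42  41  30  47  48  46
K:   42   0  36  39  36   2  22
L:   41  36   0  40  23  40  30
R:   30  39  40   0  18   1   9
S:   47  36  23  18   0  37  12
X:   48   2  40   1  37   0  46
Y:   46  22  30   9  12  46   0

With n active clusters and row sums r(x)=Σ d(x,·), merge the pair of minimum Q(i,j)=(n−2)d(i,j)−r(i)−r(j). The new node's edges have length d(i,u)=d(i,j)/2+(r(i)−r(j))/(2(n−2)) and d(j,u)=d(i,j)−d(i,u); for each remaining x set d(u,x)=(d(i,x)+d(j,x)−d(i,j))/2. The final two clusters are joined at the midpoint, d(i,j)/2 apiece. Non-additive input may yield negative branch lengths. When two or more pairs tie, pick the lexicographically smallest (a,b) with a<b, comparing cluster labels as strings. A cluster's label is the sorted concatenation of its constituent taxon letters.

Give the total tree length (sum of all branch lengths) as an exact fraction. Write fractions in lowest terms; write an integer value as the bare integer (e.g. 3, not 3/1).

1. join K+X (d=2, Q=-341) ⇒ KX; edges |K|=13/10, |X|=7/10
  updated: d(C,KX)=44, d(KX,L)=37, d(KX,R)=19, d(KX,S)=71/2, d(KX,Y)=33
2. join S+Y (d=12, Q=-435/2) ⇒ SY; edges |S|=107/16, |Y|=85/16
  updated: d(C,SY)=81/2, d(KX,SY)=113/4, d(L,SY)=41/2, d(R,SY)=15/2
3. join L+SY (d=41/2, Q=-695/4) ⇒ LSY; edges |L|=413/24, |SY|=79/24
  updated: d(C,LSY)=61/2, d(KX,LSY)=179/8, d(LSY,R)=27/2
4. join C+LSY (d=61/2, Q=-879/8) ⇒ CLSY; edges |C|=793/32, |LSY|=183/32
  updated: d(CLSY,KX)=287/16, d(CLSY,R)=13/2
5. join CLSY+KX (d=287/16, Q=-695/16) ⇒ CKLSXY; edges |CLSY|=87/32, |KX|=487/32
  updated: d(CKLSXY,R)=121/32
6. join CKLSXY+R (d=121/32) ⇒ CKLRSXY; edges |CKLSXY|=121/64, |R|=121/64
final tree: (((C:793/32,(L:413/24,(S:107/16,Y:85/16):79/24):183/32):87/32,(K:13/10,X:7/10):487/32):121/64,R:121/64)
total length: 2775/32

2775/32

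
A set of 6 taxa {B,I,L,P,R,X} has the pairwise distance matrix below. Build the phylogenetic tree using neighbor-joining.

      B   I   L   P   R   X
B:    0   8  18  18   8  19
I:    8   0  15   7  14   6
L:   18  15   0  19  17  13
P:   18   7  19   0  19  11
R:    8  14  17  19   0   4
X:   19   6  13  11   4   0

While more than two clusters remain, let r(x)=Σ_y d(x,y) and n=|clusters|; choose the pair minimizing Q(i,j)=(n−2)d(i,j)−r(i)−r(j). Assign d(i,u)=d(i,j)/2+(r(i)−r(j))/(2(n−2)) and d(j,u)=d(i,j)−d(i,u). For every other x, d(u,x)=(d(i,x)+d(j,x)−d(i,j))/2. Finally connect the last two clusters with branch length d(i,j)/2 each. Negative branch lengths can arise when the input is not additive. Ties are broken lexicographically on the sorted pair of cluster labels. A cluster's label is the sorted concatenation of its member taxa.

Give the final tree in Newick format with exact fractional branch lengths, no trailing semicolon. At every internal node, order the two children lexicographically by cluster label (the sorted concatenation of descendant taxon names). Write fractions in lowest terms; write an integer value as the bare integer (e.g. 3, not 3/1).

((((B:41/8,R:23/8):61/16,L:155/16):17/16,(I:3/4,P:25/4):41/16):39/32,X:39/32)

iteration 1: select B,R (d=8, Q=-101); attach at lengths (41/8, 23/8); label the merged cluster BR
  updated: d(BR,I)=7, d(BR,L)=27/2, d(BR,P)=29/2, d(BR,X)=15/2
iteration 2: select I,P (d=7, Q=-131/2); attach at lengths (3/4, 25/4); label the merged cluster IP
  updated: d(BR,IP)=29/4, d(IP,L)=27/2, d(IP,X)=5
iteration 3: select BR,L (d=27/2, Q=-165/4); attach at lengths (61/16, 155/16); label the merged cluster BLR
  updated: d(BLR,IP)=29/8, d(BLR,X)=7/2
iteration 4: select BLR,IP (d=29/8, Q=-97/8); attach at lengths (17/16, 41/16); label the merged cluster BILPR
  updated: d(BILPR,X)=39/16
iteration 5: select BILPR,X (d=39/16); attach at lengths (39/32, 39/32); label the merged cluster BILPRX
final tree: ((((B:41/8,R:23/8):61/16,L:155/16):17/16,(I:3/4,P:25/4):41/16):39/32,X:39/32)
total length: 553/16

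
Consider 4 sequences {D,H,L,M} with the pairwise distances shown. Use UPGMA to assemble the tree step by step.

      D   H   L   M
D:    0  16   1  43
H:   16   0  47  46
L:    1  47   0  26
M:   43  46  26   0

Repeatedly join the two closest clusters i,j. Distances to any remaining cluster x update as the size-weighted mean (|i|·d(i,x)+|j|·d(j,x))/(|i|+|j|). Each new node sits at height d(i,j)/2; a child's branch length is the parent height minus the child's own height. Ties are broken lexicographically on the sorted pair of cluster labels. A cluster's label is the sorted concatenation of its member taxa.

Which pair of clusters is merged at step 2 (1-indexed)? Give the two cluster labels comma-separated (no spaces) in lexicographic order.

1. join D+L (d=1) ⇒ DL; edges |D|=1/2, |L|=1/2
  updated: d(DL,H)=63/2, d(DL,M)=69/2
2. join DL+H (d=63/2) ⇒ DHL; edges |DL|=61/4, |H|=63/4
  updated: d(DHL,M)=115/3
3. join DHL+M (d=115/3) ⇒ DHLM; edges |DHL|=41/12, |M|=115/6
final tree: (((D:1/2,L:1/2):61/4,H:63/4):41/12,M:115/6)
total length: 655/12

DL,H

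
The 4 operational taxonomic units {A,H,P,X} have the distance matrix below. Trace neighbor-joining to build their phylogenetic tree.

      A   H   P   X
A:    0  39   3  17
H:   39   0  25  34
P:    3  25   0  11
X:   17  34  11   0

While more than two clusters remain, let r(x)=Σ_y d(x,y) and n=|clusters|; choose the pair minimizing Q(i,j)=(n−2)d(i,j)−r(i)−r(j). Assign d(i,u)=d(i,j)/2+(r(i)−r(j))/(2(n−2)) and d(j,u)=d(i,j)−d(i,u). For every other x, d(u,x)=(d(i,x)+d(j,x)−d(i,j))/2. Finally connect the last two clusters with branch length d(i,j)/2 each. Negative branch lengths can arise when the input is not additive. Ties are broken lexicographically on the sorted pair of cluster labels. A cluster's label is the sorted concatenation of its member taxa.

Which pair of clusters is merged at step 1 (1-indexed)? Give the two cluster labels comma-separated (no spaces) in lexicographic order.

A,P

1. join A+P (d=3, Q=-92) ⇒ AP; edges |A|=13/2, |P|=-7/2
  updated: d(AP,H)=61/2, d(AP,X)=25/2
2. join AP+H (d=61/2, Q=-77) ⇒ AHP; edges |AP|=9/2, |H|=26
  updated: d(AHP,X)=8
3. join AHP+X (d=8) ⇒ AHPX; edges |AHP|=4, |X|=4
final tree: (((A:13/2,P:-7/2):9/2,H:26):4,X:4)
total length: 83/2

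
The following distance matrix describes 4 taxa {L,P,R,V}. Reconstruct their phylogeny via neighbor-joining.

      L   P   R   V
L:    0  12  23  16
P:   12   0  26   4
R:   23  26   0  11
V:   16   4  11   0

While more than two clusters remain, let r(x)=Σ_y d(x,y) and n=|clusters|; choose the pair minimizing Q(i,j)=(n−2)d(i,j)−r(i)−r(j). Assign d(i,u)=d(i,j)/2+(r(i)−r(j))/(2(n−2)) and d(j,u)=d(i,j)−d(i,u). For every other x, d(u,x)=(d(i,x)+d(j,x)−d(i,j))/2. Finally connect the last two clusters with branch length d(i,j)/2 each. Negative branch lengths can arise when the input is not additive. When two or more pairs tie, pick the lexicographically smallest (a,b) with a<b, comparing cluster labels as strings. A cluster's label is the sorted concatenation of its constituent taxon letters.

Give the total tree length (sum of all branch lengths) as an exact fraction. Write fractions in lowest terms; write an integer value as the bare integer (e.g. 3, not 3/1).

115/4

iteration 1: select L,P (d=12, Q=-69); attach at lengths (33/4, 15/4); label the merged cluster LP
  updated: d(LP,R)=37/2, d(LP,V)=4
iteration 2: select LP,R (d=37/2, Q=-67/2); attach at lengths (23/4, 51/4); label the merged cluster LPR
  updated: d(LPR,V)=-7/4
iteration 3: select LPR,V (d=-7/4); attach at lengths (-7/8, -7/8); label the merged cluster LPRV
final tree: (((L:33/4,P:15/4):23/4,R:51/4):-7/8,V:-7/8)
total length: 115/4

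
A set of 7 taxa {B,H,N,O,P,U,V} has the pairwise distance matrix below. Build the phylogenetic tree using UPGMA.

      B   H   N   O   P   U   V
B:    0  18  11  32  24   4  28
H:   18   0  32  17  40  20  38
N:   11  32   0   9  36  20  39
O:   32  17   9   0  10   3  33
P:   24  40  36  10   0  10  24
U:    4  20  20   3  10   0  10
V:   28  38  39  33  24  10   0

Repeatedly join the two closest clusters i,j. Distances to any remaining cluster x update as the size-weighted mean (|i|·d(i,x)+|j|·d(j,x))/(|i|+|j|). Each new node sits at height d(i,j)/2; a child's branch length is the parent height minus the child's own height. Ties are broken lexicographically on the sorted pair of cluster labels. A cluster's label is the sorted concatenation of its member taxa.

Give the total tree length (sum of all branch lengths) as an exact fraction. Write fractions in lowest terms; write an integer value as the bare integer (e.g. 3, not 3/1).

step 1: merge (O,U) at d=3; branch lengths O→3/2, U→3/2; new cluster OU
  updated: d(B,OU)=18, d(H,OU)=37/2, d(N,OU)=29/2, d(OU,P)=10, d(OU,V)=43/2
step 2: merge (OU,P) at d=10; branch lengths OU→7/2, P→5; new cluster OPU
  updated: d(B,OPU)=20, d(H,OPU)=77/3, d(N,OPU)=65/3, d(OPU,V)=67/3
step 3: merge (B,N) at d=11; branch lengths B→11/2, N→11/2; new cluster BN
  updated: d(BN,H)=25, d(BN,OPU)=125/6, d(BN,V)=67/2
step 4: merge (BN,OPU) at d=125/6; branch lengths BN→59/12, OPU→65/12; new cluster BNOPU
  updated: d(BNOPU,H)=127/5, d(BNOPU,V)=134/5
step 5: merge (BNOPU,H) at d=127/5; branch lengths BNOPU→137/60, H→127/10; new cluster BHNOPU
  updated: d(BHNOPU,V)=86/3
step 6: merge (BHNOPU,V) at d=86/3; branch lengths BHNOPU→49/30, V→43/3; new cluster BHNOPUV
final tree: ((((B:11/2,N:11/2):59/12,((O:3/2,U:3/2):7/2,P:5):65/12):137/60,H:127/10):49/30,V:43/3)
total length: 3827/60

3827/60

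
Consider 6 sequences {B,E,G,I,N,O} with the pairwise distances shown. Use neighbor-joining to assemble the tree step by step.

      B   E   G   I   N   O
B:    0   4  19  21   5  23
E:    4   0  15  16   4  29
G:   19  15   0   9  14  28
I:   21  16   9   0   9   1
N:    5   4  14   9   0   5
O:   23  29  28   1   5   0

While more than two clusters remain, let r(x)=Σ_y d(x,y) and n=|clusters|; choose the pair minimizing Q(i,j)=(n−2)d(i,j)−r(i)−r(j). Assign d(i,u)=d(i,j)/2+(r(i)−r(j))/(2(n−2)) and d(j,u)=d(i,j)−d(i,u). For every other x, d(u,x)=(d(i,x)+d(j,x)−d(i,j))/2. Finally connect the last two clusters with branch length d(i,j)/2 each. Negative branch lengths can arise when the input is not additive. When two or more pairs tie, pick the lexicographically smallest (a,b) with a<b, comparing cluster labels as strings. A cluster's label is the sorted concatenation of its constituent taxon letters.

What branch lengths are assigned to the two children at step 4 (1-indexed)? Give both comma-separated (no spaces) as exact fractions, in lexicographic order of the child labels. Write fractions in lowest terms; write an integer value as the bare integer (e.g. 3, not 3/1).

step 1: merge (I,O) at d=1, Q=-138; branch lengths I→-13/4, O→17/4; new cluster IO
  updated: d(B,IO)=43/2, d(E,IO)=22, d(G,IO)=18, d(IO,N)=13/2
step 2: merge (B,E) at d=4, Q=-165/2; branch lengths B→11/4, E→5/4; new cluster BE
  updated: d(BE,G)=15, d(BE,IO)=79/4, d(BE,N)=5/2
step 3: merge (BE,N) at d=5/2, Q=-221/4; branch lengths BE→77/16, N→-37/16; new cluster BEN
  updated: d(BEN,G)=53/4, d(BEN,IO)=95/8
step 4: merge (BEN,G) at d=53/4, Q=-345/8; branch lengths BEN→57/16, G→155/16; new cluster BEGN
  updated: d(BEGN,IO)=133/16
step 5: merge (BEGN,IO) at d=133/16; branch lengths BEGN→133/32, IO→133/32; new cluster BEGINO
final tree: ((((B:11/4,E:5/4):77/16,N:-37/16):57/16,G:155/16):133/32,(I:-13/4,O:17/4):133/32)
total length: 465/16

57/16,155/16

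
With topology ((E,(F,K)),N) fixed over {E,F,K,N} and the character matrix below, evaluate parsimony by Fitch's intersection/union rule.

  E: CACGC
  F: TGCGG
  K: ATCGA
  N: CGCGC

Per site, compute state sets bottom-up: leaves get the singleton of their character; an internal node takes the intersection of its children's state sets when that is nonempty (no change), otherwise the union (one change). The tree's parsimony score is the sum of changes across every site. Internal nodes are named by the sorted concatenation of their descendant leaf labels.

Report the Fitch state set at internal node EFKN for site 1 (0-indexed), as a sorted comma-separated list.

FK@0: {T} ∪ {A} = {A,T} (union, +1)
EFK@0: {C} ∪ {A,T} = {A,C,T} (union, +1)
EFKN@0: {A,C,T} ∩ {C} = {C} (intersection, +0)
FK@1: {G} ∪ {T} = {G,T} (union, +1)
EFK@1: {A} ∪ {G,T} = {A,G,T} (union, +1)
EFKN@1: {A,G,T} ∩ {G} = {G} (intersection, +0)
FK@2: {C} ∩ {C} = {C} (intersection, +0)
EFK@2: {C} ∩ {C} = {C} (intersection, +0)
EFKN@2: {C} ∩ {C} = {C} (intersection, +0)
FK@3: {G} ∩ {G} = {G} (intersection, +0)
EFK@3: {G} ∩ {G} = {G} (intersection, +0)
EFKN@3: {G} ∩ {G} = {G} (intersection, +0)
FK@4: {G} ∪ {A} = {A,G} (union, +1)
EFK@4: {C} ∪ {A,G} = {A,C,G} (union, +1)
EFKN@4: {A,C,G} ∩ {C} = {C} (intersection, +0)
per-site changes: [2, 2, 0, 0, 2]; total = 6

G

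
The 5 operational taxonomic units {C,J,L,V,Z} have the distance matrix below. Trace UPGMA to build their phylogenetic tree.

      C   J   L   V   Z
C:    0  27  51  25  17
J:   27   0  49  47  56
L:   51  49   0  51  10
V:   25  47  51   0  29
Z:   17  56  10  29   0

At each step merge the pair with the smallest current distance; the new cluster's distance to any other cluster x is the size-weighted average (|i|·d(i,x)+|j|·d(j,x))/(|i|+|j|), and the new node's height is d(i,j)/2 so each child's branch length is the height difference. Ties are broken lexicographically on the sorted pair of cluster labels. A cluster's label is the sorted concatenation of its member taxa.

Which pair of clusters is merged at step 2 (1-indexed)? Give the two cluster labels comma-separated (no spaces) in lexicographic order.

C,V

iteration 1: select L,Z (d=10); attach at lengths (5, 5); label the merged cluster LZ
  updated: d(C,LZ)=34, d(J,LZ)=105/2, d(LZ,V)=40
iteration 2: select C,V (d=25); attach at lengths (25/2, 25/2); label the merged cluster CV
  updated: d(CV,J)=37, d(CV,LZ)=37
iteration 3: select CV,J (d=37); attach at lengths (6, 37/2); label the merged cluster CJV
  updated: d(CJV,LZ)=253/6
iteration 4: select CJV,LZ (d=253/6); attach at lengths (31/12, 193/12); label the merged cluster CJLVZ
final tree: (((C:25/2,V:25/2):6,J:37/2):31/12,(L:5,Z:5):193/12)
total length: 469/6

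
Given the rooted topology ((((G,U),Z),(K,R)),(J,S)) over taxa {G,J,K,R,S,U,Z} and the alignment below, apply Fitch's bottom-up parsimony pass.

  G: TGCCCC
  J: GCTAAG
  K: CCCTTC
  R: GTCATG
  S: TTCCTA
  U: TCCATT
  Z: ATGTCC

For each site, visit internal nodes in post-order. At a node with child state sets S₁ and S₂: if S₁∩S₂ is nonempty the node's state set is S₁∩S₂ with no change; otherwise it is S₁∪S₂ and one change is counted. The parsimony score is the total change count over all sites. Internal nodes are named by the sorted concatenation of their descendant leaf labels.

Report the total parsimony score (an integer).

GU@0: {T} ∩ {T} = {T} (intersection, +0)
GUZ@0: {T} ∪ {A} = {A,T} (union, +1)
KR@0: {C} ∪ {G} = {C,G} (union, +1)
GKRUZ@0: {A,T} ∪ {C,G} = {A,C,G,T} (union, +1)
JS@0: {G} ∪ {T} = {G,T} (union, +1)
GJKRSUZ@0: {A,C,G,T} ∩ {G,T} = {G,T} (intersection, +0)
GU@1: {G} ∪ {C} = {C,G} (union, +1)
GUZ@1: {C,G} ∪ {T} = {C,G,T} (union, +1)
KR@1: {C} ∪ {T} = {C,T} (union, +1)
GKRUZ@1: {C,G,T} ∩ {C,T} = {C,T} (intersection, +0)
JS@1: {C} ∪ {T} = {C,T} (union, +1)
GJKRSUZ@1: {C,T} ∩ {C,T} = {C,T} (intersection, +0)
GU@2: {C} ∩ {C} = {C} (intersection, +0)
GUZ@2: {C} ∪ {G} = {C,G} (union, +1)
KR@2: {C} ∩ {C} = {C} (intersection, +0)
GKRUZ@2: {C,G} ∩ {C} = {C} (intersection, +0)
JS@2: {T} ∪ {C} = {C,T} (union, +1)
GJKRSUZ@2: {C} ∩ {C,T} = {C} (intersection, +0)
GU@3: {C} ∪ {A} = {A,C} (union, +1)
GUZ@3: {A,C} ∪ {T} = {A,C,T} (union, +1)
KR@3: {T} ∪ {A} = {A,T} (union, +1)
GKRUZ@3: {A,C,T} ∩ {A,T} = {A,T} (intersection, +0)
JS@3: {A} ∪ {C} = {A,C} (union, +1)
GJKRSUZ@3: {A,T} ∩ {A,C} = {A} (intersection, +0)
GU@4: {C} ∪ {T} = {C,T} (union, +1)
GUZ@4: {C,T} ∩ {C} = {C} (intersection, +0)
KR@4: {T} ∩ {T} = {T} (intersection, +0)
GKRUZ@4: {C} ∪ {T} = {C,T} (union, +1)
JS@4: {A} ∪ {T} = {A,T} (union, +1)
GJKRSUZ@4: {C,T} ∩ {A,T} = {T} (intersection, +0)
GU@5: {C} ∪ {T} = {C,T} (union, +1)
GUZ@5: {C,T} ∩ {C} = {C} (intersection, +0)
KR@5: {C} ∪ {G} = {C,G} (union, +1)
GKRUZ@5: {C} ∩ {C,G} = {C} (intersection, +0)
JS@5: {G} ∪ {A} = {A,G} (union, +1)
GJKRSUZ@5: {C} ∪ {A,G} = {A,C,G} (union, +1)
per-site changes: [4, 4, 2, 4, 3, 4]; total = 21

21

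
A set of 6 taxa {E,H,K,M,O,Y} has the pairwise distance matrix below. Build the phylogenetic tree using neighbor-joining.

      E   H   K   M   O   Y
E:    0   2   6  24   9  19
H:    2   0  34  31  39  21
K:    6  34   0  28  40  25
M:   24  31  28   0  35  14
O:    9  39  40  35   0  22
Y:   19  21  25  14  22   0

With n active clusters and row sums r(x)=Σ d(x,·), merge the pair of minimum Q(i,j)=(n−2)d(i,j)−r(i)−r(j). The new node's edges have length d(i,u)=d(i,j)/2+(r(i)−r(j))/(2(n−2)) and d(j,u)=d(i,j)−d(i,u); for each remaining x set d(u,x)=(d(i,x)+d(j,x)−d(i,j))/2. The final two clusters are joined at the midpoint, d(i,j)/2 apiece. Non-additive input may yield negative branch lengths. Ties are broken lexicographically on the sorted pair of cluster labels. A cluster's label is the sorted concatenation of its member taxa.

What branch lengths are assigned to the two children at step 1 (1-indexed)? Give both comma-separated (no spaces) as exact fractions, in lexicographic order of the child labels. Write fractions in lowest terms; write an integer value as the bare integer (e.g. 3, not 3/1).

-59/8,75/8

iteration 1: select E,H (d=2, Q=-179); attach at lengths (-59/8, 75/8); label the merged cluster EH
  updated: d(EH,K)=19, d(EH,M)=53/2, d(EH,O)=23, d(EH,Y)=19
iteration 2: select EH,K (d=19, Q=-285/2); attach at lengths (65/12, 163/12); label the merged cluster EHK
  updated: d(EHK,M)=71/4, d(EHK,O)=22, d(EHK,Y)=25/2
iteration 3: select EHK,O (d=22, Q=-349/4); attach at lengths (69/16, 283/16); label the merged cluster EHKO
  updated: d(EHKO,M)=123/8, d(EHKO,Y)=25/4
iteration 4: select EHKO,M (d=123/8, Q=-285/8); attach at lengths (61/16, 185/16); label the merged cluster EHKMO
  updated: d(EHKMO,Y)=39/16
iteration 5: select EHKMO,Y (d=39/16); attach at lengths (39/32, 39/32); label the merged cluster EHKMOY
final tree: (((((E:-59/8,H:75/8):65/12,K:163/12):69/16,O:283/16):61/16,M:185/16):39/32,Y:39/32)
total length: 973/16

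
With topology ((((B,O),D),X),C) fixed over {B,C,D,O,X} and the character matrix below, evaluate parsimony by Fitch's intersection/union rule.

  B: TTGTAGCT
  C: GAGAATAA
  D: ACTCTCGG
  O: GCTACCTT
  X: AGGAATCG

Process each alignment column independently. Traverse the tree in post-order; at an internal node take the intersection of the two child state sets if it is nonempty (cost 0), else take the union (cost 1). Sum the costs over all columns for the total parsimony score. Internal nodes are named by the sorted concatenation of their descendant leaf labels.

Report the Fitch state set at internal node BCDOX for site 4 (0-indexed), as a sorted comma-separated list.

A

site 0, node BO: B={T} ∪ O={G} → {G,T} (+1)
site 0, node BDO: BO={G,T} ∪ D={A} → {A,G,T} (+1)
site 0, node BDOX: BDO={A,G,T} ∩ X={A} → {A} (+0)
site 0, node BCDOX: BDOX={A} ∪ C={G} → {A,G} (+1)
site 1, node BO: B={T} ∪ O={C} → {C,T} (+1)
site 1, node BDO: BO={C,T} ∩ D={C} → {C} (+0)
site 1, node BDOX: BDO={C} ∪ X={G} → {C,G} (+1)
site 1, node BCDOX: BDOX={C,G} ∪ C={A} → {A,C,G} (+1)
site 2, node BO: B={G} ∪ O={T} → {G,T} (+1)
site 2, node BDO: BO={G,T} ∩ D={T} → {T} (+0)
site 2, node BDOX: BDO={T} ∪ X={G} → {G,T} (+1)
site 2, node BCDOX: BDOX={G,T} ∩ C={G} → {G} (+0)
site 3, node BO: B={T} ∪ O={A} → {A,T} (+1)
site 3, node BDO: BO={A,T} ∪ D={C} → {A,C,T} (+1)
site 3, node BDOX: BDO={A,C,T} ∩ X={A} → {A} (+0)
site 3, node BCDOX: BDOX={A} ∩ C={A} → {A} (+0)
site 4, node BO: B={A} ∪ O={C} → {A,C} (+1)
site 4, node BDO: BO={A,C} ∪ D={T} → {A,C,T} (+1)
site 4, node BDOX: BDO={A,C,T} ∩ X={A} → {A} (+0)
site 4, node BCDOX: BDOX={A} ∩ C={A} → {A} (+0)
site 5, node BO: B={G} ∪ O={C} → {C,G} (+1)
site 5, node BDO: BO={C,G} ∩ D={C} → {C} (+0)
site 5, node BDOX: BDO={C} ∪ X={T} → {C,T} (+1)
site 5, node BCDOX: BDOX={C,T} ∩ C={T} → {T} (+0)
site 6, node BO: B={C} ∪ O={T} → {C,T} (+1)
site 6, node BDO: BO={C,T} ∪ D={G} → {C,G,T} (+1)
site 6, node BDOX: BDO={C,G,T} ∩ X={C} → {C} (+0)
site 6, node BCDOX: BDOX={C} ∪ C={A} → {A,C} (+1)
site 7, node BO: B={T} ∩ O={T} → {T} (+0)
site 7, node BDO: BO={T} ∪ D={G} → {G,T} (+1)
site 7, node BDOX: BDO={G,T} ∩ X={G} → {G} (+0)
site 7, node BCDOX: BDOX={G} ∪ C={A} → {A,G} (+1)
per-site changes: [3, 3, 2, 2, 2, 2, 3, 2]; total = 19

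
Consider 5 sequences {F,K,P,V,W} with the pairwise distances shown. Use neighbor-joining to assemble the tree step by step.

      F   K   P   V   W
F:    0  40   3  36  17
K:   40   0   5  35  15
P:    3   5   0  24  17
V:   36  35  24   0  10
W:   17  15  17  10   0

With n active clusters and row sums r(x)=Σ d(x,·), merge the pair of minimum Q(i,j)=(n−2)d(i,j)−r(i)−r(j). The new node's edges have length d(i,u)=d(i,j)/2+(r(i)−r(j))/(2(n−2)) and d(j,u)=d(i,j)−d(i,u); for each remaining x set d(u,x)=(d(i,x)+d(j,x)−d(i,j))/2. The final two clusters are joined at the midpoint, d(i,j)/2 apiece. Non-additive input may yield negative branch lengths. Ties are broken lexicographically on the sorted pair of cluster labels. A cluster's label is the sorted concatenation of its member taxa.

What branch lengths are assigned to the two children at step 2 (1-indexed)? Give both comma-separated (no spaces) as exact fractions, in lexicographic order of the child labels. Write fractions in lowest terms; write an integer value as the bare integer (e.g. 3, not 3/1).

9,12

1. join F+P (d=3, Q=-136) ⇒ FP; edges |F|=28/3, |P|=-19/3
  updated: d(FP,K)=21, d(FP,V)=57/2, d(FP,W)=31/2
2. join FP+K (d=21, Q=-94) ⇒ FKP; edges |FP|=9, |K|=12
  updated: d(FKP,V)=85/4, d(FKP,W)=19/4
3. join FKP+V (d=85/4, Q=-36) ⇒ FKPV; edges |FKP|=8, |V|=53/4
  updated: d(FKPV,W)=-13/4
4. join FKPV+W (d=-13/4) ⇒ FKPVW; edges |FKPV|=-13/8, |W|=-13/8
final tree: ((((F:28/3,P:-19/3):9,K:12):8,V:53/4):-13/8,W:-13/8)
total length: 42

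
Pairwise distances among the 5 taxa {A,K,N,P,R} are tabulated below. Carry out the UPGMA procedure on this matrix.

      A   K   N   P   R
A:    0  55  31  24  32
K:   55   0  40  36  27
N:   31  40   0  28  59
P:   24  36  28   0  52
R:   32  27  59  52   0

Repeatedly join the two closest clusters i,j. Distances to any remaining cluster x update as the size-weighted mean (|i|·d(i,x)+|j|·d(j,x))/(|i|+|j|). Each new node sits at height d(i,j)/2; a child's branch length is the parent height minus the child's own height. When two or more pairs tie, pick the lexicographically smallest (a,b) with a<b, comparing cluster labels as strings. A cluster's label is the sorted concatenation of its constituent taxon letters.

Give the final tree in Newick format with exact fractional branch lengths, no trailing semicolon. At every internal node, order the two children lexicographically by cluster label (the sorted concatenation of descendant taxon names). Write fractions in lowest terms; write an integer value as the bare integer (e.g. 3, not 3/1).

iteration 1: select A,P (d=24); attach at lengths (12, 12); label the merged cluster AP
  updated: d(AP,K)=91/2, d(AP,N)=59/2, d(AP,R)=42
iteration 2: select K,R (d=27); attach at lengths (27/2, 27/2); label the merged cluster KR
  updated: d(AP,KR)=175/4, d(KR,N)=99/2
iteration 3: select AP,N (d=59/2); attach at lengths (11/4, 59/4); label the merged cluster ANP
  updated: d(ANP,KR)=137/3
iteration 4: select ANP,KR (d=137/3); attach at lengths (97/12, 28/3); label the merged cluster AKNPR
final tree: (((A:12,P:12):11/4,N:59/4):97/12,(K:27/2,R:27/2):28/3)
total length: 1031/12

(((A:12,P:12):11/4,N:59/4):97/12,(K:27/2,R:27/2):28/3)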